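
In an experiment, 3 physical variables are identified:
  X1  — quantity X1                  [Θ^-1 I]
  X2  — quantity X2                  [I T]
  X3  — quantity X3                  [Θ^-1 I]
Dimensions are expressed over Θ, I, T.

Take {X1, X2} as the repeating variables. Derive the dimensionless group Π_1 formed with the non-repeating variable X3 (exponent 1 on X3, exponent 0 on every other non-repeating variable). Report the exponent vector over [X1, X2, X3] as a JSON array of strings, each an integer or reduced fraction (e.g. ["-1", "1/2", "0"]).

["-1", "0", "1"]

Dimensional matrix (Θ×I×T by X1×X2×X3):
  Θ: [-1  0 -1]
  I: [ 1  1  1]
  T: [ 0  1  0]
Row reduction gives pivot columns X1,X2; rank = 2
Pivot set = {X1,X2}, free = {X3}
RREF:
  r0: [   1    0    1]
  r1: [   0    1    0]
  r2: [   0    0    0]
Fix exponent of X3 at 1; solve each RREF row for its pivot's exponent:
  r0: exp(X1) + (1)·1 = 0 ⇒ exp(X1) = -1
  r1: exp(X2) + (0)·1 = 0 ⇒ exp(X2) = 0
Π_1 = X1^-1 · X3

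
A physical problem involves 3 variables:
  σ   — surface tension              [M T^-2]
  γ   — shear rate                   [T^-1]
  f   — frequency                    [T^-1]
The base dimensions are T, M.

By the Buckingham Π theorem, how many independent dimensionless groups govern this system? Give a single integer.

Exponent matrix [T,M] × [σ,γ,f]:
  T: [-2 -1 -1]
  M: [ 1  0  0]
Echelon form has 2 nonzero rows (pivots: σ,γ)
3 vars − rank 2 = 1 Π group

1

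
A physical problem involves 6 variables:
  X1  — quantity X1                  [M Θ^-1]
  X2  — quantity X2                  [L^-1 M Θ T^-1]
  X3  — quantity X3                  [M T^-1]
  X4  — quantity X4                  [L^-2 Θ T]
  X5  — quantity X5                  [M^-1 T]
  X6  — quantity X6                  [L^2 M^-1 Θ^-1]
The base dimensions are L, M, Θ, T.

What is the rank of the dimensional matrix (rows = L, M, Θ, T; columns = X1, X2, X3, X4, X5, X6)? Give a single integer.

Write exponents as rows L,M,Θ,T / cols X1,X2,X3,X4,X5,X6:
  L: [ 0 -1  0 -2  0  2]
  M: [ 1  1  1  0 -1 -1]
  Θ: [-1  1  0  1  0 -1]
  T: [ 0 -1 -1  1  1  0]
RREF → pivots at {X1,X2,X3} ⇒ r = 3

3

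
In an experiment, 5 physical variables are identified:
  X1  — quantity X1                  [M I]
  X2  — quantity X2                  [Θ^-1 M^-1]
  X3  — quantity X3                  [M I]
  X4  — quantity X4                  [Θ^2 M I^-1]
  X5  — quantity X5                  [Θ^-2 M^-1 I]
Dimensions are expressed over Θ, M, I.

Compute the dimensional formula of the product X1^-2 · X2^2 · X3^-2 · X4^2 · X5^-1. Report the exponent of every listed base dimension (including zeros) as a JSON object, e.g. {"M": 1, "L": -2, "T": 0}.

{"Θ": 4, "M": -3, "I": -7}

Write exponents as rows Θ,M,I / cols X1,X2,X3,X4,X5:
  Θ: [ 0 -1  0  2 -2]
  M: [ 1 -1  1  1 -1]
  I: [ 1  0  1 -1  1]
  [Θ]: (-2)·0+(2)·-1+(-2)·0+(2)·2+(-1)·-2 = 4
  [M]: (-2)·1+(2)·-1+(-2)·1+(2)·1+(-1)·-1 = -3
  [I]: (-2)·1+(2)·0+(-2)·1+(2)·-1+(-1)·1 = -7
⇒ Θ^4 M^-3 I^-7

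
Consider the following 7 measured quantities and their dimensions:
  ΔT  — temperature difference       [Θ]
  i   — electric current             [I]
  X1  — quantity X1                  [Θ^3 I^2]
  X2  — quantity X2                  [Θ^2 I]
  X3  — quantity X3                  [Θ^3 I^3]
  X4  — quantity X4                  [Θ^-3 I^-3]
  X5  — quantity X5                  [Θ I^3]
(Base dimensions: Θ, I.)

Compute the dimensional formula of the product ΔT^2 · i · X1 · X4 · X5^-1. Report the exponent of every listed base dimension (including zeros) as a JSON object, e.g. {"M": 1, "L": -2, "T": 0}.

Exponent matrix [Θ,I] × [ΔT,i,X1,X2,X3,X4,X5]:
  Θ: [ 1  0  3  2  3 -3  1]
  I: [ 0  1  2  1  3 -3  3]
  [Θ]: (2)·1+(1)·0+(1)·3+(1)·-3+(-1)·1 = 1
  [I]: (2)·0+(1)·1+(1)·2+(1)·-3+(-1)·3 = -3
⇒ Θ I^-3

{"Θ": 1, "I": -3}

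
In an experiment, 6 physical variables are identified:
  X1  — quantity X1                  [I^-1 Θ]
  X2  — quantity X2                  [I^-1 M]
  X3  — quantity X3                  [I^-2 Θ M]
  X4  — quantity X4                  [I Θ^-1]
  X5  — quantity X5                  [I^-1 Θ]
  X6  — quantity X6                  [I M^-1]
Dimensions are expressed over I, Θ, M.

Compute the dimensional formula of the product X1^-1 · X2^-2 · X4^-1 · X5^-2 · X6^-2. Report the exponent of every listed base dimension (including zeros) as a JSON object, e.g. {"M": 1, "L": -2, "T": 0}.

{"I": 2, "Θ": -2, "M": 0}

Dimensional matrix (I×Θ×M by X1×X2×X3×X4×X5×X6):
  I: [-1 -1 -2  1 -1  1]
  Θ: [ 1  0  1 -1  1  0]
  M: [ 0  1  1  0  0 -1]
  [I]: (-1)·-1+(-2)·-1+(-1)·1+(-2)·-1+(-2)·1 = 2
  [Θ]: (-1)·1+(-2)·0+(-1)·-1+(-2)·1+(-2)·0 = -2
  [M]: (-1)·0+(-2)·1+(-1)·0+(-2)·0+(-2)·-1 = 0
⇒ I^2 Θ^-2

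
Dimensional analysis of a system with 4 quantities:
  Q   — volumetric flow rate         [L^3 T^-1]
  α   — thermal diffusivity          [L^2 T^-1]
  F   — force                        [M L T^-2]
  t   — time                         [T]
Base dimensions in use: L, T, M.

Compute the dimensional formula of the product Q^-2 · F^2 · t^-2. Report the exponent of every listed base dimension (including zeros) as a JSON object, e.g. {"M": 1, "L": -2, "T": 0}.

Write exponents as rows L,T,M / cols Q,α,F,t:
  L: [ 3  2  1  0]
  T: [-1 -1 -2  1]
  M: [ 0  0  1  0]
  [L]: (-2)·3+(2)·1+(-2)·0 = -4
  [T]: (-2)·-1+(2)·-2+(-2)·1 = -4
  [M]: (-2)·0+(2)·1+(-2)·0 = 2
⇒ L^-4 T^-4 M^2

{"L": -4, "T": -4, "M": 2}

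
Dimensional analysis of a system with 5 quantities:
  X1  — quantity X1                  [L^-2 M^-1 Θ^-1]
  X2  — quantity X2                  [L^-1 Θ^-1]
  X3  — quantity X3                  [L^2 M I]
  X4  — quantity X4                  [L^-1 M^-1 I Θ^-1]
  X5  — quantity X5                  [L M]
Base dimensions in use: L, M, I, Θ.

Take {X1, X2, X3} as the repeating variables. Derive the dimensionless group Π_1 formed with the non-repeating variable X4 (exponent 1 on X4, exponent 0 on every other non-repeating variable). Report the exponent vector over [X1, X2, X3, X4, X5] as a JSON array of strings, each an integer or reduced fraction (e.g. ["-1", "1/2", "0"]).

["-2", "1", "-1", "1", "0"]

Write exponents as rows L,M,I,Θ / cols X1,X2,X3,X4,X5:
  L: [-2 -1  2 -1  1]
  M: [-1  0  1 -1  1]
  I: [ 0  0  1  1  0]
  Θ: [-1 -1  0 -1  0]
Row reduction gives pivot columns X1,X2,X3; rank = 3
Pivot set = {X1,X2,X3}, free = {X4,X5}
RREF:
  r0: [   1    0    0    2   -1]
  r1: [   0    1    0   -1    1]
  r2: [   0    0    1    1    0]
  r3: [   0    0    0    0    0]
Fix exponent of X4 at 1, X5 at 0; solve each RREF row for its pivot's exponent:
  r0: exp(X1) + (2)·1 = 0 ⇒ exp(X1) = -2
  r1: exp(X2) + (-1)·1 = 0 ⇒ exp(X2) = 1
  r2: exp(X3) + (1)·1 = 0 ⇒ exp(X3) = -1
Π_1 = X1^-2 · X2 · X3^-1 · X4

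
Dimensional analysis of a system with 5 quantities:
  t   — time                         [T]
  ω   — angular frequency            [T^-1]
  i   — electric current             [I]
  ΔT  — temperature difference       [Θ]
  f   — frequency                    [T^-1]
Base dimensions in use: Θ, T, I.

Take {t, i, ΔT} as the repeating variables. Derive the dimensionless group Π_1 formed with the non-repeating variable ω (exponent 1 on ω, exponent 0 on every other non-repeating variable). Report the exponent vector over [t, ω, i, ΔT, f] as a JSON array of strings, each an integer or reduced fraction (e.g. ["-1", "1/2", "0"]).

["1", "1", "0", "0", "0"]

Write exponents as rows Θ,T,I / cols t,ω,i,ΔT,f:
  Θ: [ 0  0  0  1  0]
  T: [ 1 -1  0  0 -1]
  I: [ 0  0  1  0  0]
Echelon form has 3 nonzero rows (pivots: t,i,ΔT)
Repeat: t,i,ΔT; free: ω,f
RREF:
  r0: [   1   -1    0    0   -1]
  r1: [   0    0    1    0    0]
  r2: [   0    0    0    1    0]
Fix exponent of ω at 1, f at 0; solve each RREF row for its pivot's exponent:
  r0: exp(t) + (-1)·1 = 0 ⇒ exp(t) = 1
  r1: exp(i) + (0)·1 = 0 ⇒ exp(i) = 0
  r2: exp(ΔT) + (0)·1 = 0 ⇒ exp(ΔT) = 0
Π_1 = t · ω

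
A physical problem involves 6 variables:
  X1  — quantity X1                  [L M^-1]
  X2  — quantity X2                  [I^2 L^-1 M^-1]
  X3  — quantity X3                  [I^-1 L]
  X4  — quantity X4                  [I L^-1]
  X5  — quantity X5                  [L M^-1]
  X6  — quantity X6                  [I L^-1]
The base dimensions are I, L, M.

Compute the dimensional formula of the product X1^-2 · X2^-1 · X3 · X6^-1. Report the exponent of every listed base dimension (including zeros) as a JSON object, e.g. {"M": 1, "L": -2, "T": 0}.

{"I": -4, "L": 1, "M": 3}

Exponent matrix [I,L,M] × [X1,X2,X3,X4,X5,X6]:
  I: [ 0  2 -1  1  0  1]
  L: [ 1 -1  1 -1  1 -1]
  M: [-1 -1  0  0 -1  0]
  [I]: (-2)·0+(-1)·2+(1)·-1+(-1)·1 = -4
  [L]: (-2)·1+(-1)·-1+(1)·1+(-1)·-1 = 1
  [M]: (-2)·-1+(-1)·-1+(1)·0+(-1)·0 = 3
⇒ I^-4 L M^3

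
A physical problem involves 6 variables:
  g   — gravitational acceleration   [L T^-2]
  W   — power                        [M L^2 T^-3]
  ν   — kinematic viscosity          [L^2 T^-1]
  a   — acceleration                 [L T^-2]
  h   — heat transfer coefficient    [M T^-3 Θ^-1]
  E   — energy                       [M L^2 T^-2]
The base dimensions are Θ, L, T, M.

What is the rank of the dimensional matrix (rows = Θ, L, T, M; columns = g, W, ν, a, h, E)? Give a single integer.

Dimensional matrix (Θ×L×T×M by g×W×ν×a×h×E):
  Θ: [ 0  0  0  0 -1  0]
  L: [ 1  2  2  1  0  2]
  T: [-2 -3 -1 -2 -3 -2]
  M: [ 0  1  0  0  1  1]
RREF → pivots at {g,W,ν,h} ⇒ r = 4

4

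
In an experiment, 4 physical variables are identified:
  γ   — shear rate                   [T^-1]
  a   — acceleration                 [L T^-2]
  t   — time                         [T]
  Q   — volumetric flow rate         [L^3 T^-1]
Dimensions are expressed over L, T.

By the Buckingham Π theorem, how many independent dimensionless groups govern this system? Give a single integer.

2

Write exponents as rows L,T / cols γ,a,t,Q:
  L: [ 0  1  0  3]
  T: [-1 -2  1 -1]
RREF → pivots at {γ,a} ⇒ r = 2
4 vars − rank 2 = 2 Π groups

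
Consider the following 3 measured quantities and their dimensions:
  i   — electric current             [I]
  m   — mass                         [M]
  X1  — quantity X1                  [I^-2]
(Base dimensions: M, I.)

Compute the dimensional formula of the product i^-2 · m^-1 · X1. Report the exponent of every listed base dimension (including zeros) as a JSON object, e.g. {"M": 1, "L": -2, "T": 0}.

Write exponents as rows M,I / cols i,m,X1:
  M: [ 0  1  0]
  I: [ 1  0 -2]
  [M]: (-2)·0+(-1)·1+(1)·0 = -1
  [I]: (-2)·1+(-1)·0+(1)·-2 = -4
⇒ M^-1 I^-4

{"M": -1, "I": -4}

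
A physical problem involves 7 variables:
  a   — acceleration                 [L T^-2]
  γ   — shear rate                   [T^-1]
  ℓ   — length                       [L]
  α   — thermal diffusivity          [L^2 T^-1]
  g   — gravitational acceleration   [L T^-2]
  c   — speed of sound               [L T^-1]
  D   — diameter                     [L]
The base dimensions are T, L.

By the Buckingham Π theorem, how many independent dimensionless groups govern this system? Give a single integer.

Exponent matrix [T,L] × [a,γ,ℓ,α,g,c,D]:
  T: [-2 -1  0 -1 -2 -1  0]
  L: [ 1  0  1  2  1  1  1]
Echelon form has 2 nonzero rows (pivots: a,γ)
Π count = n − r = 7 − 2 = 5

5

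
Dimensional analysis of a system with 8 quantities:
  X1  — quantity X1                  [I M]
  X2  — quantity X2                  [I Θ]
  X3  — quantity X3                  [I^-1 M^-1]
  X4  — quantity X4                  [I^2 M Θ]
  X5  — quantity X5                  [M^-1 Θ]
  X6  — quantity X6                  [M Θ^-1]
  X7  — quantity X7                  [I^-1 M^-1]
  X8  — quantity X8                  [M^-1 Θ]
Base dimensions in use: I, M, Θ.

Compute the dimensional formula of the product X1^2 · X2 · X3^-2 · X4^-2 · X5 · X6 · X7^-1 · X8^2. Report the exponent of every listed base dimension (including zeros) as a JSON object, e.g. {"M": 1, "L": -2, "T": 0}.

{"I": 2, "M": 1, "Θ": 1}

Write exponents as rows I,M,Θ / cols X1,X2,X3,X4,X5,X6,X7,X8:
  I: [ 1  1 -1  2  0  0 -1  0]
  M: [ 1  0 -1  1 -1  1 -1 -1]
  Θ: [ 0  1  0  1  1 -1  0  1]
  [I]: (2)·1+(1)·1+(-2)·-1+(-2)·2+(1)·0+(1)·0+(-1)·-1+(2)·0 = 2
  [M]: (2)·1+(1)·0+(-2)·-1+(-2)·1+(1)·-1+(1)·1+(-1)·-1+(2)·-1 = 1
  [Θ]: (2)·0+(1)·1+(-2)·0+(-2)·1+(1)·1+(1)·-1+(-1)·0+(2)·1 = 1
⇒ I^2 M Θ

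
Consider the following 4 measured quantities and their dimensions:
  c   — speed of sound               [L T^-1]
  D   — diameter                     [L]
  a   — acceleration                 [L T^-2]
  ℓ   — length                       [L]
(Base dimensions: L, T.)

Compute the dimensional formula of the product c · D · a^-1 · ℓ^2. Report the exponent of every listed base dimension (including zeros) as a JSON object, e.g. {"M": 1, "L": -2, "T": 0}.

{"L": 3, "T": 1}

Write exponents as rows L,T / cols c,D,a,ℓ:
  L: [ 1  1  1  1]
  T: [-1  0 -2  0]
  [L]: (1)·1+(1)·1+(-1)·1+(2)·1 = 3
  [T]: (1)·-1+(1)·0+(-1)·-2+(2)·0 = 1
⇒ L^3 T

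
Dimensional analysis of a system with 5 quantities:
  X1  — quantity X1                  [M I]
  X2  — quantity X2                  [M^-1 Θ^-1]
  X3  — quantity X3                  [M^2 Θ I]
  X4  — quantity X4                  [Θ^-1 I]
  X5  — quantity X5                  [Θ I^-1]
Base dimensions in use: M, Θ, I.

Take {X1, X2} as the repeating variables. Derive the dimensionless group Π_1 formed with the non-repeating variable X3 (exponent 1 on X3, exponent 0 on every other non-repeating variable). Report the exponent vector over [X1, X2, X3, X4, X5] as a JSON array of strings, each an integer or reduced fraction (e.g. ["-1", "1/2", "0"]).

["-1", "1", "1", "0", "0"]

Write exponents as rows M,Θ,I / cols X1,X2,X3,X4,X5:
  M: [ 1 -1  2  0  0]
  Θ: [ 0 -1  1 -1  1]
  I: [ 1  0  1  1 -1]
Echelon form has 2 nonzero rows (pivots: X1,X2)
Pivot set = {X1,X2}, free = {X3,X4,X5}
RREF:
  r0: [   1    0    1    1   -1]
  r1: [   0    1   -1    1   -1]
  r2: [   0    0    0    0    0]
Fix exponent of X3 at 1, X4 at 0, X5 at 0; solve each RREF row for its pivot's exponent:
  r0: exp(X1) + (1)·1 = 0 ⇒ exp(X1) = -1
  r1: exp(X2) + (-1)·1 = 0 ⇒ exp(X2) = 1
Π_1 = X1^-1 · X2 · X3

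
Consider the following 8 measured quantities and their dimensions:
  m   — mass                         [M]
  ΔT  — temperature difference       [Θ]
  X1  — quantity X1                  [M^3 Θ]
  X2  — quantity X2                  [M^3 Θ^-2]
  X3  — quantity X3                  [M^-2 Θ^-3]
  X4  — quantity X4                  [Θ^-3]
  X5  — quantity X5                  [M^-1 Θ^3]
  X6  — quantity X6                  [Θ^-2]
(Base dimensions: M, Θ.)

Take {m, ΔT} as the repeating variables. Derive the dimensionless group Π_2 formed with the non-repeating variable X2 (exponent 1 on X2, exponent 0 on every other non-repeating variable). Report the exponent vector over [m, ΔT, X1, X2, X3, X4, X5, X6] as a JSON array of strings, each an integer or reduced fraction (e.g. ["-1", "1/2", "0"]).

Exponent matrix [M,Θ] × [m,ΔT,X1,X2,X3,X4,X5,X6]:
  M: [ 1  0  3  3 -2  0 -1  0]
  Θ: [ 0  1  1 -2 -3 -3  3 -2]
Row reduction gives pivot columns m,ΔT; rank = 2
Repeat: m,ΔT; free: X1,X2,X3,X4,X5,X6
RREF:
  r0: [   1    0    3    3   -2    0   -1    0]
  r1: [   0    1    1   -2   -3   -3    3   -2]
Fix exponent of X2 at 1, X1 at 0, X3 at 0, X4 at 0, X5 at 0, X6 at 0; solve each RREF row for its pivot's exponent:
  r0: exp(m) + (3)·1 = 0 ⇒ exp(m) = -3
  r1: exp(ΔT) + (-2)·1 = 0 ⇒ exp(ΔT) = 2
Π_2 = m^-3 · ΔT^2 · X2

["-3", "2", "0", "1", "0", "0", "0", "0"]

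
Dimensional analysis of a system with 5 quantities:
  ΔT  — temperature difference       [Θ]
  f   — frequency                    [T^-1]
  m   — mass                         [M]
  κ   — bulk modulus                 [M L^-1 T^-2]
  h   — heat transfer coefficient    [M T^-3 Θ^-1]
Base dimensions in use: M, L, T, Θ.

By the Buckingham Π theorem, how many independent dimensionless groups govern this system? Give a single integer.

Dimensional matrix (M×L×T×Θ by ΔT×f×m×κ×h):
  M: [ 0  0  1  1  1]
  L: [ 0  0  0 -1  0]
  T: [ 0 -1  0 -2 -3]
  Θ: [ 1  0  0  0 -1]
Row reduction gives pivot columns ΔT,f,m,κ; rank = 4
n=5, r=4 ⇒ 1 dimensionless group

1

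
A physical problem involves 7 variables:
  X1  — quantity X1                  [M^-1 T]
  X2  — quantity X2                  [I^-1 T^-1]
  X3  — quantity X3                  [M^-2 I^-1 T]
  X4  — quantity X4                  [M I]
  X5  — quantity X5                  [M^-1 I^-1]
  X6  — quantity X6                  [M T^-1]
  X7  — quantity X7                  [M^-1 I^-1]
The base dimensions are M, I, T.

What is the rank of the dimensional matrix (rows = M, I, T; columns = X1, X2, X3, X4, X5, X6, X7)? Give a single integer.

Dimensional matrix (M×I×T by X1×X2×X3×X4×X5×X6×X7):
  M: [-1  0 -2  1 -1  1 -1]
  I: [ 0 -1 -1  1 -1  0 -1]
  T: [ 1 -1  1  0  0 -1  0]
RREF → pivots at {X1,X2} ⇒ r = 2

2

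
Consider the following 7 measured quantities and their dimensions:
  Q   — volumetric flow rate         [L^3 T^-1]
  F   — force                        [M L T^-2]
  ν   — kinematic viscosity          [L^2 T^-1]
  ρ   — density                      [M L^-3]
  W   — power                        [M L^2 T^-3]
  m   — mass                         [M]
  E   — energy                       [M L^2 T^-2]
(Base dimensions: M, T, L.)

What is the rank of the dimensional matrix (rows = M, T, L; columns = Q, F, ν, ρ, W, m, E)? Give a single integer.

3

Dimensional matrix (M×T×L by Q×F×ν×ρ×W×m×E):
  M: [ 0  1  0  1  1  1  1]
  T: [-1 -2 -1  0 -3  0 -2]
  L: [ 3  1  2 -3  2  0  2]
Row reduction gives pivot columns Q,F,ν; rank = 3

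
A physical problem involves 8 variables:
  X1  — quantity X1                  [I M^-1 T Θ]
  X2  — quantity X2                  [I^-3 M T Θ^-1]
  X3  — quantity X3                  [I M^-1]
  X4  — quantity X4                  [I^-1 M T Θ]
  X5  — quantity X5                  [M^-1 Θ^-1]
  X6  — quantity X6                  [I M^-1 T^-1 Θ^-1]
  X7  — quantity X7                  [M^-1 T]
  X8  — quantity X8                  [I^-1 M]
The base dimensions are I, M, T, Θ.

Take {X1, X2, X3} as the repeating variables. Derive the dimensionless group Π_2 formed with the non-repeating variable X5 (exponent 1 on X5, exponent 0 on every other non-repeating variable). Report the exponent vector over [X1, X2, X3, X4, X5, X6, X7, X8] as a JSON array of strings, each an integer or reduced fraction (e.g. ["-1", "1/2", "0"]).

Dimensional matrix (I×M×T×Θ by X1×X2×X3×X4×X5×X6×X7×X8):
  I: [ 1 -3  1 -1  0  1  0 -1]
  M: [-1  1 -1  1 -1 -1 -1  1]
  T: [ 1  1  0  1  0 -1  1  0]
  Θ: [ 1 -1  0  1 -1 -1  0  0]
Echelon form has 3 nonzero rows (pivots: X1,X2,X3)
Pivot set = {X1,X2,X3}, free = {X4,X5,X6,X7,X8}
RREF:
  r0: [   1    0    0    1 -1/2   -1  1/2    0]
  r1: [   0    1    0    0  1/2    0  1/2    0]
  r2: [   0    0    1   -2    2    2    1   -1]
  r3: [   0    0    0    0    0    0    0    0]
Fix exponent of X5 at 1, X4 at 0, X6 at 0, X7 at 0, X8 at 0; solve each RREF row for its pivot's exponent:
  r0: exp(X1) + (-1/2)·1 = 0 ⇒ exp(X1) = 1/2
  r1: exp(X2) + (1/2)·1 = 0 ⇒ exp(X2) = -1/2
  r2: exp(X3) + (2)·1 = 0 ⇒ exp(X3) = -2
Π_2 = X1^(1/2) · X2^(-1/2) · X3^-2 · X5

["1/2", "-1/2", "-2", "0", "1", "0", "0", "0"]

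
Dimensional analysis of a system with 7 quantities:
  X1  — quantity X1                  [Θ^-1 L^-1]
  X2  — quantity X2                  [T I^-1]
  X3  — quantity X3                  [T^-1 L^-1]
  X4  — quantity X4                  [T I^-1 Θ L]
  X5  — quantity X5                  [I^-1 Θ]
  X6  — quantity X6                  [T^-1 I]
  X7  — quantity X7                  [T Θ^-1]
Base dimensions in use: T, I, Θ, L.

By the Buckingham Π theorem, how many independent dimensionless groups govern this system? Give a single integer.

4

Dimensional matrix (T×I×Θ×L by X1×X2×X3×X4×X5×X6×X7):
  T: [ 0  1 -1  1  0 -1  1]
  I: [ 0 -1  0 -1 -1  1  0]
  Θ: [-1  0  0  1  1  0 -1]
  L: [-1  0 -1  1  0  0  0]
Echelon form has 3 nonzero rows (pivots: X1,X2,X3)
7 vars − rank 3 = 4 Π groups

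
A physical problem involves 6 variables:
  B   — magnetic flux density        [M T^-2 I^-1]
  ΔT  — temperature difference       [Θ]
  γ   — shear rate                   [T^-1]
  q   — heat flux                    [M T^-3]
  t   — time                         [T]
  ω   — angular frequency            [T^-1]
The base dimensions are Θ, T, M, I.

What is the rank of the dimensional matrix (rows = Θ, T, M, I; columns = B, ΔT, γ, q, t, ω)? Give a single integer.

Exponent matrix [Θ,T,M,I] × [B,ΔT,γ,q,t,ω]:
  Θ: [ 0  1  0  0  0  0]
  T: [-2  0 -1 -3  1 -1]
  M: [ 1  0  0  1  0  0]
  I: [-1  0  0  0  0  0]
Row reduction gives pivot columns B,ΔT,γ,q; rank = 4

4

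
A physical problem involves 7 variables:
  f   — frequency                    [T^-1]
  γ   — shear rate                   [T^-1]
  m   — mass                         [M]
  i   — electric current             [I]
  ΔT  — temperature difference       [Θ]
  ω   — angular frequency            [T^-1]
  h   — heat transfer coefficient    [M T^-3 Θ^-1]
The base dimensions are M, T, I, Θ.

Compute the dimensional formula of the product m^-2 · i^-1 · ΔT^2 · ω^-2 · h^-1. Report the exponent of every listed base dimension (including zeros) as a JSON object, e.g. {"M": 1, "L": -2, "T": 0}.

{"M": -3, "T": 5, "I": -1, "Θ": 3}

Dimensional matrix (M×T×I×Θ by f×γ×m×i×ΔT×ω×h):
  M: [ 0  0  1  0  0  0  1]
  T: [-1 -1  0  0  0 -1 -3]
  I: [ 0  0  0  1  0  0  0]
  Θ: [ 0  0  0  0  1  0 -1]
  [M]: (-2)·1+(-1)·0+(2)·0+(-2)·0+(-1)·1 = -3
  [T]: (-2)·0+(-1)·0+(2)·0+(-2)·-1+(-1)·-3 = 5
  [I]: (-2)·0+(-1)·1+(2)·0+(-2)·0+(-1)·0 = -1
  [Θ]: (-2)·0+(-1)·0+(2)·1+(-2)·0+(-1)·-1 = 3
⇒ M^-3 T^5 I^-1 Θ^3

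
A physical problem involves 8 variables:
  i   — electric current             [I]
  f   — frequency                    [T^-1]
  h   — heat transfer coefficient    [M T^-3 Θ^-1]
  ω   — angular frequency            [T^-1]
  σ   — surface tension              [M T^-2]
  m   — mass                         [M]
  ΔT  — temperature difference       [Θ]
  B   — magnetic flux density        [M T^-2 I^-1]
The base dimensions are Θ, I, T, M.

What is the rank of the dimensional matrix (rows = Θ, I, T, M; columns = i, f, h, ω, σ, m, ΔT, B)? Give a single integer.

Dimensional matrix (Θ×I×T×M by i×f×h×ω×σ×m×ΔT×B):
  Θ: [ 0  0 -1  0  0  0  1  0]
  I: [ 1  0  0  0  0  0  0 -1]
  T: [ 0 -1 -3 -1 -2  0  0 -2]
  M: [ 0  0  1  0  1  1  0  1]
Row reduction gives pivot columns i,f,h,σ; rank = 4

4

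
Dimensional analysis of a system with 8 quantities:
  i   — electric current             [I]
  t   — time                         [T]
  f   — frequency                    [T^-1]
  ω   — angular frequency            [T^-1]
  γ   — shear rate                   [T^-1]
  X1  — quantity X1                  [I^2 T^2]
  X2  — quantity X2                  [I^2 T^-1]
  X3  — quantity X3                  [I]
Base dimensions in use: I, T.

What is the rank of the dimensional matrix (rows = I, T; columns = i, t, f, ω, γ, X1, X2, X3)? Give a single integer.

Dimensional matrix (I×T by i×t×f×ω×γ×X1×X2×X3):
  I: [ 1  0  0  0  0  2  2  1]
  T: [ 0  1 -1 -1 -1  2 -1  0]
Row reduction gives pivot columns i,t; rank = 2

2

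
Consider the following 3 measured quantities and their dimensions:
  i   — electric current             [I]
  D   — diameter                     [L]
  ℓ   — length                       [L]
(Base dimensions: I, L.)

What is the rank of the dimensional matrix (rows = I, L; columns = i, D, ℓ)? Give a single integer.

Exponent matrix [I,L] × [i,D,ℓ]:
  I: [ 1  0  0]
  L: [ 0  1  1]
Row reduction gives pivot columns i,D; rank = 2

2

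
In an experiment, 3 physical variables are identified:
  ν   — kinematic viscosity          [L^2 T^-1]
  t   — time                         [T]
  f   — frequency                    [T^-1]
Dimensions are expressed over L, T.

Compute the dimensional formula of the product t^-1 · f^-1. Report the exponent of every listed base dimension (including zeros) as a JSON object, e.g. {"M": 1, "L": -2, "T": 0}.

{"L": 0, "T": 0}

Exponent matrix [L,T] × [ν,t,f]:
  L: [ 2  0  0]
  T: [-1  1 -1]
  [L]: (-1)·0+(-1)·0 = 0
  [T]: (-1)·1+(-1)·-1 = 0
⇒ 1 (dimensionless)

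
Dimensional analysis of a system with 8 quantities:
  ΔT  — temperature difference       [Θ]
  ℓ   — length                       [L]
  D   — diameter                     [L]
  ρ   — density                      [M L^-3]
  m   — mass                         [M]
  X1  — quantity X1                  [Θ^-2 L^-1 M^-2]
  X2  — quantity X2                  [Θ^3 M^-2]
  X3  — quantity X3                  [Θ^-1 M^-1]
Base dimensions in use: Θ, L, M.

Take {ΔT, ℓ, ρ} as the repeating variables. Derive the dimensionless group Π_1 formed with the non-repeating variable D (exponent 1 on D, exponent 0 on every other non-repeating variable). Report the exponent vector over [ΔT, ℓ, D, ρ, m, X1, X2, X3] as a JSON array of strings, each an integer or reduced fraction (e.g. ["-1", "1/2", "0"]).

["0", "-1", "1", "0", "0", "0", "0", "0"]

Dimensional matrix (Θ×L×M by ΔT×ℓ×D×ρ×m×X1×X2×X3):
  Θ: [ 1  0  0  0  0 -2  3 -1]
  L: [ 0  1  1 -3  0 -1  0  0]
  M: [ 0  0  0  1  1 -2 -2 -1]
Echelon form has 3 nonzero rows (pivots: ΔT,ℓ,ρ)
Repeat: ΔT,ℓ,ρ; free: D,m,X1,X2,X3
RREF:
  r0: [   1    0    0    0    0   -2    3   -1]
  r1: [   0    1    1    0    3   -7   -6   -3]
  r2: [   0    0    0    1    1   -2   -2   -1]
Fix exponent of D at 1, m at 0, X1 at 0, X2 at 0, X3 at 0; solve each RREF row for its pivot's exponent:
  r0: exp(ΔT) + (0)·1 = 0 ⇒ exp(ΔT) = 0
  r1: exp(ℓ) + (1)·1 = 0 ⇒ exp(ℓ) = -1
  r2: exp(ρ) + (0)·1 = 0 ⇒ exp(ρ) = 0
Π_1 = ℓ^-1 · D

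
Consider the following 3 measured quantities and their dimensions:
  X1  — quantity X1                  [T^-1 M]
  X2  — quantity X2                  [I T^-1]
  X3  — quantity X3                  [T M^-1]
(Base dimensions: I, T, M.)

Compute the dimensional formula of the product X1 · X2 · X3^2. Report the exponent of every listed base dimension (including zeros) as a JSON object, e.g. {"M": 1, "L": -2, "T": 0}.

Write exponents as rows I,T,M / cols X1,X2,X3:
  I: [ 0  1  0]
  T: [-1 -1  1]
  M: [ 1  0 -1]
  [I]: (1)·0+(1)·1+(2)·0 = 1
  [T]: (1)·-1+(1)·-1+(2)·1 = 0
  [M]: (1)·1+(1)·0+(2)·-1 = -1
⇒ I M^-1

{"I": 1, "T": 0, "M": -1}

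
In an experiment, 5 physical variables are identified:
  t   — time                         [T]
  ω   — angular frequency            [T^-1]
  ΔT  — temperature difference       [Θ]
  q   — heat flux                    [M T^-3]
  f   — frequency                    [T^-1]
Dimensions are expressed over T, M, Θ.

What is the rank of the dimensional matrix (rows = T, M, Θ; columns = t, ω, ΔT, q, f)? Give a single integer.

3

Write exponents as rows T,M,Θ / cols t,ω,ΔT,q,f:
  T: [ 1 -1  0 -3 -1]
  M: [ 0  0  0  1  0]
  Θ: [ 0  0  1  0  0]
Echelon form has 3 nonzero rows (pivots: t,ΔT,q)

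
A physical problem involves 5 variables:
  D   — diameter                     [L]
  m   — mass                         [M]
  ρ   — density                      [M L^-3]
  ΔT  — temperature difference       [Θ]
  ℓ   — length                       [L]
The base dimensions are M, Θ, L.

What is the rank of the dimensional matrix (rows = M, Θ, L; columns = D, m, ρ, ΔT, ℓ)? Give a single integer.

Dimensional matrix (M×Θ×L by D×m×ρ×ΔT×ℓ):
  M: [ 0  1  1  0  0]
  Θ: [ 0  0  0  1  0]
  L: [ 1  0 -3  0  1]
RREF → pivots at {D,m,ΔT} ⇒ r = 3

3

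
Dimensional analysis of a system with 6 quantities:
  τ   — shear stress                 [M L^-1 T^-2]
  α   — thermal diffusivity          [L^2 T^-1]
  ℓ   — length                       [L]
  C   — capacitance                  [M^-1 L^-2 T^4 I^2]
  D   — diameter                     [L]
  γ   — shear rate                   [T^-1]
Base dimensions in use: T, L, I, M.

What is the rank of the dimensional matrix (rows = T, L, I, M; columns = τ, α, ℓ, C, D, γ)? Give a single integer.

4

Dimensional matrix (T×L×I×M by τ×α×ℓ×C×D×γ):
  T: [-2 -1  0  4  0 -1]
  L: [-1  2  1 -2  1  0]
  I: [ 0  0  0  2  0  0]
  M: [ 1  0  0 -1  0  0]
Row reduction gives pivot columns τ,α,ℓ,C; rank = 4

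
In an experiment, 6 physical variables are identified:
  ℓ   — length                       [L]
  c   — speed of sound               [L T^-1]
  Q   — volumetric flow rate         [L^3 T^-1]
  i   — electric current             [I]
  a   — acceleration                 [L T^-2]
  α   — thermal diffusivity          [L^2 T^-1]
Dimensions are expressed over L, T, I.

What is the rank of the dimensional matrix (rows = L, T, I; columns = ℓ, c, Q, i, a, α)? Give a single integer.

Dimensional matrix (L×T×I by ℓ×c×Q×i×a×α):
  L: [ 1  1  3  0  1  2]
  T: [ 0 -1 -1  0 -2 -1]
  I: [ 0  0  0  1  0  0]
RREF → pivots at {ℓ,c,i} ⇒ r = 3

3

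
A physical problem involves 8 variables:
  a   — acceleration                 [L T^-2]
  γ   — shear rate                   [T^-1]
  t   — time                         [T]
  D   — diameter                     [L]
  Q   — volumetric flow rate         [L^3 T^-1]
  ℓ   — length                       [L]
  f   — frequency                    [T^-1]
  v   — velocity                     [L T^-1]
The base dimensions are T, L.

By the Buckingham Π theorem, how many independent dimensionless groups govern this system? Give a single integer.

Exponent matrix [T,L] × [a,γ,t,D,Q,ℓ,f,v]:
  T: [-2 -1  1  0 -1  0 -1 -1]
  L: [ 1  0  0  1  3  1  0  1]
RREF → pivots at {a,γ} ⇒ r = 2
Π count = n − r = 8 − 2 = 6

6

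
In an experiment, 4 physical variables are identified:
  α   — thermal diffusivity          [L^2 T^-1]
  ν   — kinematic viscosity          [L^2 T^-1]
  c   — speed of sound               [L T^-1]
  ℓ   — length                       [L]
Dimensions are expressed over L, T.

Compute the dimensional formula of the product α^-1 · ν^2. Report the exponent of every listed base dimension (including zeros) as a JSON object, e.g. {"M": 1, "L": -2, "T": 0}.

Exponent matrix [L,T] × [α,ν,c,ℓ]:
  L: [ 2  2  1  1]
  T: [-1 -1 -1  0]
  [L]: (-1)·2+(2)·2 = 2
  [T]: (-1)·-1+(2)·-1 = -1
⇒ L^2 T^-1

{"L": 2, "T": -1}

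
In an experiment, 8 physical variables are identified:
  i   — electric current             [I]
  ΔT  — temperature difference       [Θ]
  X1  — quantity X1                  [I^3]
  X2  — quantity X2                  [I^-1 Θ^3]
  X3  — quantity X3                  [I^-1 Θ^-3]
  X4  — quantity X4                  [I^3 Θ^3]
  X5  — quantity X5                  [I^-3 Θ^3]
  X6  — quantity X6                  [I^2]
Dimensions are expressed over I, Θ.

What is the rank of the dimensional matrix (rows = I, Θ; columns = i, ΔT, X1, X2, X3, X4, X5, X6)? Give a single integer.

2

Dimensional matrix (I×Θ by i×ΔT×X1×X2×X3×X4×X5×X6):
  I: [ 1  0  3 -1 -1  3 -3  2]
  Θ: [ 0  1  0  3 -3  3  3  0]
Echelon form has 2 nonzero rows (pivots: i,ΔT)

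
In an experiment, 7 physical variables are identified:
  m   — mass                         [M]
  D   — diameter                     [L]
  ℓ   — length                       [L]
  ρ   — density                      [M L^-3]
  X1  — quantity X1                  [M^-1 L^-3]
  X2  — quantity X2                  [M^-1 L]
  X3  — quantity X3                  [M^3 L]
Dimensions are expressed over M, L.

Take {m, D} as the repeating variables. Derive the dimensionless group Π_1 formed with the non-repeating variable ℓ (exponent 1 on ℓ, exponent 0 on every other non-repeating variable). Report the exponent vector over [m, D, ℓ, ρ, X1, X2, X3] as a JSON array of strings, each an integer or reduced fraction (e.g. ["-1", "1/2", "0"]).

["0", "-1", "1", "0", "0", "0", "0"]

Dimensional matrix (M×L by m×D×ℓ×ρ×X1×X2×X3):
  M: [ 1  0  0  1 -1 -1  3]
  L: [ 0  1  1 -3 -3  1  1]
RREF → pivots at {m,D} ⇒ r = 2
Pivot set = {m,D}, free = {ℓ,ρ,X1,X2,X3}
RREF:
  r0: [   1    0    0    1   -1   -1    3]
  r1: [   0    1    1   -3   -3    1    1]
Fix exponent of ℓ at 1, ρ at 0, X1 at 0, X2 at 0, X3 at 0; solve each RREF row for its pivot's exponent:
  r0: exp(m) + (0)·1 = 0 ⇒ exp(m) = 0
  r1: exp(D) + (1)·1 = 0 ⇒ exp(D) = -1
Π_1 = D^-1 · ℓ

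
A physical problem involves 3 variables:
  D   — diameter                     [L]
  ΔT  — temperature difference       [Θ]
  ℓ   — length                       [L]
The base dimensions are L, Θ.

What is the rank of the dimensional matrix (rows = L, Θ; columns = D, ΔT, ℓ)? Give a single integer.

Exponent matrix [L,Θ] × [D,ΔT,ℓ]:
  L: [ 1  0  1]
  Θ: [ 0  1  0]
Echelon form has 2 nonzero rows (pivots: D,ΔT)

2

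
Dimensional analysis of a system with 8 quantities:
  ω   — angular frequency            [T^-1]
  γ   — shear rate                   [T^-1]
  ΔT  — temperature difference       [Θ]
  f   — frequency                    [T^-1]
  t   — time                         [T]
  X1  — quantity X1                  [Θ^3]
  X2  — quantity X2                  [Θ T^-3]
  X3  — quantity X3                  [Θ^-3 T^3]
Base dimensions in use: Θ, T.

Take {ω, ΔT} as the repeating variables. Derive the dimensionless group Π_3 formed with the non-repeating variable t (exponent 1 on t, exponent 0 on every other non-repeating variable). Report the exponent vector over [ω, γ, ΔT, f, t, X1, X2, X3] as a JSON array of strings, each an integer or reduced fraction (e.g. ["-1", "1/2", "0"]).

Exponent matrix [Θ,T] × [ω,γ,ΔT,f,t,X1,X2,X3]:
  Θ: [ 0  0  1  0  0  3  1 -3]
  T: [-1 -1  0 -1  1  0 -3  3]
Echelon form has 2 nonzero rows (pivots: ω,ΔT)
Pivot set = {ω,ΔT}, free = {γ,f,t,X1,X2,X3}
RREF:
  r0: [   1    1    0    1   -1    0    3   -3]
  r1: [   0    0    1    0    0    3    1   -3]
Fix exponent of t at 1, γ at 0, f at 0, X1 at 0, X2 at 0, X3 at 0; solve each RREF row for its pivot's exponent:
  r0: exp(ω) + (-1)·1 = 0 ⇒ exp(ω) = 1
  r1: exp(ΔT) + (0)·1 = 0 ⇒ exp(ΔT) = 0
Π_3 = ω · t

["1", "0", "0", "0", "1", "0", "0", "0"]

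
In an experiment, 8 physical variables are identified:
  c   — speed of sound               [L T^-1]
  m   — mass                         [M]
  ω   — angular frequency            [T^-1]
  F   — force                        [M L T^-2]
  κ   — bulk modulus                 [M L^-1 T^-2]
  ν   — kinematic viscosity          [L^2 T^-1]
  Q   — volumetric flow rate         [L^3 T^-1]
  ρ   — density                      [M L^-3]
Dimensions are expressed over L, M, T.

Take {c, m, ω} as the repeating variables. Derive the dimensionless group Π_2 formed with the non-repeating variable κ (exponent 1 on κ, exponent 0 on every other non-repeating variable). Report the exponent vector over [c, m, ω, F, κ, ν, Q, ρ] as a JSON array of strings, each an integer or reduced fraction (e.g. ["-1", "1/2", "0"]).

["1", "-1", "-3", "0", "1", "0", "0", "0"]

Write exponents as rows L,M,T / cols c,m,ω,F,κ,ν,Q,ρ:
  L: [ 1  0  0  1 -1  2  3 -3]
  M: [ 0  1  0  1  1  0  0  1]
  T: [-1  0 -1 -2 -2 -1 -1  0]
Row reduction gives pivot columns c,m,ω; rank = 3
Repeat: c,m,ω; free: F,κ,ν,Q,ρ
RREF:
  r0: [   1    0    0    1   -1    2    3   -3]
  r1: [   0    1    0    1    1    0    0    1]
  r2: [   0    0    1    1    3   -1   -2    3]
Fix exponent of κ at 1, F at 0, ν at 0, Q at 0, ρ at 0; solve each RREF row for its pivot's exponent:
  r0: exp(c) + (-1)·1 = 0 ⇒ exp(c) = 1
  r1: exp(m) + (1)·1 = 0 ⇒ exp(m) = -1
  r2: exp(ω) + (3)·1 = 0 ⇒ exp(ω) = -3
Π_2 = c · m^-1 · ω^-3 · κ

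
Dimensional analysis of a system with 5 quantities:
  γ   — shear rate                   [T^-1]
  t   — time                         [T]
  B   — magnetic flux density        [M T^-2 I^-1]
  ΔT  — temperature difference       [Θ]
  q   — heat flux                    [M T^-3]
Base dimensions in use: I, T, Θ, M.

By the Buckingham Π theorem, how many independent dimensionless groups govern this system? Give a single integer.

Write exponents as rows I,T,Θ,M / cols γ,t,B,ΔT,q:
  I: [ 0  0 -1  0  0]
  T: [-1  1 -2  0 -3]
  Θ: [ 0  0  0  1  0]
  M: [ 0  0  1  0  1]
Row reduction gives pivot columns γ,B,ΔT,q; rank = 4
n=5, r=4 ⇒ 1 dimensionless group

1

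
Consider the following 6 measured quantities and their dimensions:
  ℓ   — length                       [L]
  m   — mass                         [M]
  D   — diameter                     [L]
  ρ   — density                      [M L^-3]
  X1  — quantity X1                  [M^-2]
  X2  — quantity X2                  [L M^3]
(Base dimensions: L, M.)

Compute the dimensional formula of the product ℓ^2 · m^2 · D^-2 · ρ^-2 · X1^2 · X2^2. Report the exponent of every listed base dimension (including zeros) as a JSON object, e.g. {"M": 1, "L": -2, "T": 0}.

Dimensional matrix (L×M by ℓ×m×D×ρ×X1×X2):
  L: [ 1  0  1 -3  0  1]
  M: [ 0  1  0  1 -2  3]
  [L]: (2)·1+(2)·0+(-2)·1+(-2)·-3+(2)·0+(2)·1 = 8
  [M]: (2)·0+(2)·1+(-2)·0+(-2)·1+(2)·-2+(2)·3 = 2
⇒ L^8 M^2

{"L": 8, "M": 2}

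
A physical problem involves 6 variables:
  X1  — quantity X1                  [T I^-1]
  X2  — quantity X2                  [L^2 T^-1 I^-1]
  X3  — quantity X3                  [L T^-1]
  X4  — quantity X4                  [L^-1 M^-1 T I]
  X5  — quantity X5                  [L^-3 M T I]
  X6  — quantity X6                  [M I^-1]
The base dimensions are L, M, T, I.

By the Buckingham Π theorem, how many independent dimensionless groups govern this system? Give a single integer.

Write exponents as rows L,M,T,I / cols X1,X2,X3,X4,X5,X6:
  L: [ 0  2  1 -1 -3  0]
  M: [ 0  0  0 -1  1  1]
  T: [ 1 -1 -1  1  1  0]
  I: [-1 -1  0  1  1 -1]
RREF → pivots at {X1,X2,X4} ⇒ r = 3
n=6, r=3 ⇒ 3 dimensionless groups

3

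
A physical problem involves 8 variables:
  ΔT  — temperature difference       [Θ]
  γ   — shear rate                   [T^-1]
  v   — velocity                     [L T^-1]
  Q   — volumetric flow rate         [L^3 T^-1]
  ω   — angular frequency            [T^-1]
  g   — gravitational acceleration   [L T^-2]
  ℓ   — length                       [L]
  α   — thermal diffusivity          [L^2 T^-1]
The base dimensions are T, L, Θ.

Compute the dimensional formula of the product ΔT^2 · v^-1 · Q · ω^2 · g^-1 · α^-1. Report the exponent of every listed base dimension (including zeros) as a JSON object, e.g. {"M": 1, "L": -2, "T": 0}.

Dimensional matrix (T×L×Θ by ΔT×γ×v×Q×ω×g×ℓ×α):
  T: [ 0 -1 -1 -1 -1 -2  0 -1]
  L: [ 0  0  1  3  0  1  1  2]
  Θ: [ 1  0  0  0  0  0  0  0]
  [T]: (2)·0+(-1)·-1+(1)·-1+(2)·-1+(-1)·-2+(-1)·-1 = 1
  [L]: (2)·0+(-1)·1+(1)·3+(2)·0+(-1)·1+(-1)·2 = -1
  [Θ]: (2)·1+(-1)·0+(1)·0+(2)·0+(-1)·0+(-1)·0 = 2
⇒ T L^-1 Θ^2

{"T": 1, "L": -1, "Θ": 2}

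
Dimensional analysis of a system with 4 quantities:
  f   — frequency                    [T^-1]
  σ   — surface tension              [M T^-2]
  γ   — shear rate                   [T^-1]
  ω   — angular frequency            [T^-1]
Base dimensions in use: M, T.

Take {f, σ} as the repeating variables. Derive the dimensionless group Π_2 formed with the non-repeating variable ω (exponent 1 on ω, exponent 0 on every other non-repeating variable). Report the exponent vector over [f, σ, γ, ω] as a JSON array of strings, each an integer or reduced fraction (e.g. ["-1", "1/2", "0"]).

Write exponents as rows M,T / cols f,σ,γ,ω:
  M: [ 0  1  0  0]
  T: [-1 -2 -1 -1]
Echelon form has 2 nonzero rows (pivots: f,σ)
Repeat: f,σ; free: γ,ω
RREF:
  r0: [   1    0    1    1]
  r1: [   0    1    0    0]
Fix exponent of ω at 1, γ at 0; solve each RREF row for its pivot's exponent:
  r0: exp(f) + (1)·1 = 0 ⇒ exp(f) = -1
  r1: exp(σ) + (0)·1 = 0 ⇒ exp(σ) = 0
Π_2 = f^-1 · ω

["-1", "0", "0", "1"]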